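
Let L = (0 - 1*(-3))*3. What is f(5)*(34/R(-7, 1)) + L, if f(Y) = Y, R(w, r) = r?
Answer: 179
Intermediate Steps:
L = 9 (L = (0 + 3)*3 = 3*3 = 9)
f(5)*(34/R(-7, 1)) + L = 5*(34/1) + 9 = 5*(34*1) + 9 = 5*34 + 9 = 170 + 9 = 179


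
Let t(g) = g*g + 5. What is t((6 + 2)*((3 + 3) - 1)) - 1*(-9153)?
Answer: 10758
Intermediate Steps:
t(g) = 5 + g**2 (t(g) = g**2 + 5 = 5 + g**2)
t((6 + 2)*((3 + 3) - 1)) - 1*(-9153) = (5 + ((6 + 2)*((3 + 3) - 1))**2) - 1*(-9153) = (5 + (8*(6 - 1))**2) + 9153 = (5 + (8*5)**2) + 9153 = (5 + 40**2) + 9153 = (5 + 1600) + 9153 = 1605 + 9153 = 10758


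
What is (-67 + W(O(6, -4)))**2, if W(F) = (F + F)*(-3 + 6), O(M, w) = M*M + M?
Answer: 34225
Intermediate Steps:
O(M, w) = M + M**2 (O(M, w) = M**2 + M = M + M**2)
W(F) = 6*F (W(F) = (2*F)*3 = 6*F)
(-67 + W(O(6, -4)))**2 = (-67 + 6*(6*(1 + 6)))**2 = (-67 + 6*(6*7))**2 = (-67 + 6*42)**2 = (-67 + 252)**2 = 185**2 = 34225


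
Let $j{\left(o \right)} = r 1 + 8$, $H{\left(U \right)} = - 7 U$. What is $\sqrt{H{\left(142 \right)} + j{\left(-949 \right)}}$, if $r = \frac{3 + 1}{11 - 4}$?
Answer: $\frac{i \sqrt{48286}}{7} \approx 31.392 i$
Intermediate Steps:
$r = \frac{4}{7} \approx 0.57143$
$j{\left(o \right)} = \frac{60}{7}$ ($j{\left(o \right)} = \frac{4}{7} \cdot 1 + 8 = \frac{4}{7} + 8 = \frac{60}{7}$)
$\sqrt{H{\left(142 \right)} + j{\left(-949 \right)}} = \sqrt{\left(-7\right) 142 + \frac{60}{7}} = \sqrt{-994 + \frac{60}{7}} = \sqrt{- \frac{6898}{7}} = \frac{i \sqrt{48286}}{7}$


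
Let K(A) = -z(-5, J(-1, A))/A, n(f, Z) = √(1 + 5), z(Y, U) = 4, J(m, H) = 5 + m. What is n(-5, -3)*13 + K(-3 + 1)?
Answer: 2 + 13*√6 ≈ 33.843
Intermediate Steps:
n(f, Z) = √6
K(A) = -4/A
n(-5, -3)*13 + K(-3 + 1) = √6*13 - 4/(-3 + 1) = 13*√6 - 4/(-2) = 13*√6 - 4*(-½) = 13*√6 + 2 = 2 + 13*√6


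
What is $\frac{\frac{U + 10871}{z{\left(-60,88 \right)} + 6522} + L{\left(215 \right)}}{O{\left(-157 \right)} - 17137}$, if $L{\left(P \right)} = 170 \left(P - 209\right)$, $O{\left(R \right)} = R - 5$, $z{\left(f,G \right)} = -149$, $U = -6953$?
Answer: $- \frac{6504378}{110246527} \approx -0.058998$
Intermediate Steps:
$O{\left(R \right)} = -5 + R$
$L{\left(P \right)} = -35530 + 170 P$ ($L{\left(P \right)} = 170 \left(-209 + P\right) = -35530 + 170 P$)
$\frac{\frac{U + 10871}{z{\left(-60,88 \right)} + 6522} + L{\left(215 \right)}}{O{\left(-157 \right)} - 17137} = \frac{\frac{-6953 + 10871}{-149 + 6522} + \left(-35530 + 170 \cdot 215\right)}{\left(-5 - 157\right) - 17137} = \frac{\frac{3918}{6373} + \left(-35530 + 36550\right)}{-162 - 17137} = \frac{3918 \cdot \frac{1}{6373} + 1020}{-17299} = \left(\frac{3918}{6373} + 1020\right) \left(- \frac{1}{17299}\right) = \frac{6504378}{6373} \left(- \frac{1}{17299}\right) = - \frac{6504378}{110246527}$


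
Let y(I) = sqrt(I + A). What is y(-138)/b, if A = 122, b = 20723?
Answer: 4*I/20723 ≈ 0.00019302*I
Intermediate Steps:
y(I) = sqrt(122 + I) (y(I) = sqrt(I + 122) = sqrt(122 + I))
y(-138)/b = sqrt(122 - 138)/20723 = sqrt(-16)*(1/20723) = (4*I)*(1/20723) = 4*I/20723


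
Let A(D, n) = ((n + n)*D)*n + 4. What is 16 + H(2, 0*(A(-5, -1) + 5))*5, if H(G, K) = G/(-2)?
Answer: 11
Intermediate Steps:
A(D, n) = 4 + 2*D*n**2 (A(D, n) = ((2*n)*D)*n + 4 = (2*D*n)*n + 4 = 2*D*n**2 + 4 = 4 + 2*D*n**2)
H(G, K) = -G/2 (H(G, K) = G*(-1/2) = -G/2)
16 + H(2, 0*(A(-5, -1) + 5))*5 = 16 - 1/2*2*5 = 16 - 1*5 = 16 - 5 = 11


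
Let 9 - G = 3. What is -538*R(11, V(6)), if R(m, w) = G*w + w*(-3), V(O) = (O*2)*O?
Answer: -116208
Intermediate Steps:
G = 6 (G = 9 - 1*3 = 9 - 3 = 6)
V(O) = 2*O² (V(O) = (2*O)*O = 2*O²)
R(m, w) = 3*w (R(m, w) = 6*w + w*(-3) = 6*w - 3*w = 3*w)
-538*R(11, V(6)) = -1614*2*6² = -1614*2*36 = -1614*72 = -538*216 = -116208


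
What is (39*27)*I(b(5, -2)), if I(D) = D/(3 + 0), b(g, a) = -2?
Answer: -702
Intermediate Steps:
I(D) = D/3
(39*27)*I(b(5, -2)) = (39*27)*((1/3)*(-2)) = 1053*(-2/3) = -702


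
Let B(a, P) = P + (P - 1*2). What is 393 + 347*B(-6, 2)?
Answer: 1087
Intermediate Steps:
B(a, P) = -2 + 2*P (B(a, P) = P + (P - 2) = P + (-2 + P) = -2 + 2*P)
393 + 347*B(-6, 2) = 393 + 347*(-2 + 2*2) = 393 + 347*(-2 + 4) = 393 + 347*2 = 393 + 694 = 1087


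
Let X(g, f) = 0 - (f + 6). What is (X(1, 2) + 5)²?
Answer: 9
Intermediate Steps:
X(g, f) = -6 - f (X(g, f) = 0 - (6 + f) = 0 + (-6 - f) = -6 - f)
(X(1, 2) + 5)² = ((-6 - 1*2) + 5)² = ((-6 - 2) + 5)² = (-8 + 5)² = (-3)² = 9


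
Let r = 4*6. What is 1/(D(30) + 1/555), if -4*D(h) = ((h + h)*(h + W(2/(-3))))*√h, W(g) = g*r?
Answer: -555/407517074999 - 64685250*√30/407517074999 ≈ -0.00086940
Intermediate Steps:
r = 24
W(g) = 24*g (W(g) = g*24 = 24*g)
D(h) = -h^(3/2)*(-16 + h)/2 (D(h) = -(h + h)*(h + 24*(2/(-3)))*√h/4 = -(2*h)*(h + 24*(2*(-⅓)))*√h/4 = -(2*h)*(h + 24*(-⅔))*√h/4 = -(2*h)*(h - 16)*√h/4 = -(2*h)*(-16 + h)*√h/4 = -2*h*(-16 + h)*√h/4 = -h^(3/2)*(-16 + h)/2)
1/(D(30) + 1/555) = 1/(30^(3/2)*(16 - 1*30)/2 + 1/555) = 1/((30*√30)*(16 - 30)/2 + 1/555) = 1/((½)*(30*√30)*(-14) + 1/555) = 1/(-210*√30 + 1/555) = 1/(1/555 - 210*√30)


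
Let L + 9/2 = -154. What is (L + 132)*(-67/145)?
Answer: 3551/290 ≈ 12.245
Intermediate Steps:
L = -317/2 (L = -9/2 - 154 = -317/2 ≈ -158.50)
(L + 132)*(-67/145) = (-317/2 + 132)*(-67/145) = -(-3551)/(2*145) = -53/2*(-67/145) = 3551/290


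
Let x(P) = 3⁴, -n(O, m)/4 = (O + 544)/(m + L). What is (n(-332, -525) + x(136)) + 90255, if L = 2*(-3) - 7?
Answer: 24300808/269 ≈ 90338.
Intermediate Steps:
L = -13 (L = -6 - 7 = -13)
n(O, m) = -4*(544 + O)/(-13 + m) (n(O, m) = -4*(O + 544)/(m - 13) = -4*(544 + O)/(-13 + m))
x(P) = 81
(n(-332, -525) + x(136)) + 90255 = (4*(-544 - 1*(-332))/(-13 - 525) + 81) + 90255 = (4*(-544 + 332)/(-538) + 81) + 90255 = (4*(-1/538)*(-212) + 81) + 90255 = (424/269 + 81) + 90255 = 22213/269 + 90255 = 24300808/269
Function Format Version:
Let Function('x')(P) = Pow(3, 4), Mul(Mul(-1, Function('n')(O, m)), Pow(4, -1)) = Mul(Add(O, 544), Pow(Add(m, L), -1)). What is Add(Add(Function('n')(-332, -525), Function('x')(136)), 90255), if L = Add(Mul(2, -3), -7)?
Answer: Rational(24300808, 269) ≈ 90338.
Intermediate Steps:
L = -13 (L = Add(-6, -7) = -13)
Function('n')(O, m) = Mul(-4, Pow(Add(-13, m), -1), Add(544, O)) (Function('n')(O, m) = Mul(-4, Mul(Add(O, 544), Pow(Add(m, -13), -1))) = Mul(-4, Mul(Add(544, O), Pow(Add(-13, m), -1))) = Mul(-4, Mul(Pow(Add(-13, m), -1), Add(544, O))) = Mul(-4, Pow(Add(-13, m), -1), Add(544, O)))
Function('x')(P) = 81
Add(Add(Function('n')(-332, -525), Function('x')(136)), 90255) = Add(Add(Mul(4, Pow(Add(-13, -525), -1), Add(-544, Mul(-1, -332))), 81), 90255) = Add(Add(Mul(4, Pow(-538, -1), Add(-544, 332)), 81), 90255) = Add(Add(Mul(4, Rational(-1, 538), -212), 81), 90255) = Add(Add(Rational(424, 269), 81), 90255) = Add(Rational(22213, 269), 90255) = Rational(24300808, 269)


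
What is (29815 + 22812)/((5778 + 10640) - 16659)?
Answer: -52627/241 ≈ -218.37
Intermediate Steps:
(29815 + 22812)/((5778 + 10640) - 16659) = 52627/(16418 - 16659) = 52627/(-241) = 52627*(-1/241) = -52627/241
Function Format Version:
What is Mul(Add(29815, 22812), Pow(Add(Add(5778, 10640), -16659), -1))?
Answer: Rational(-52627, 241) ≈ -218.37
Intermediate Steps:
Mul(Add(29815, 22812), Pow(Add(Add(5778, 10640), -16659), -1)) = Mul(52627, Pow(Add(16418, -16659), -1)) = Mul(52627, Pow(-241, -1)) = Mul(52627, Rational(-1, 241)) = Rational(-52627, 241)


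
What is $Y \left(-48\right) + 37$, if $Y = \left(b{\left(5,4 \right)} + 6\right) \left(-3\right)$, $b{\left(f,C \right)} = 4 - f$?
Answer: $757$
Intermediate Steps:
$Y = -15$ ($Y = \left(\left(4 - 5\right) + 6\right) \left(-3\right) = \left(-1 + 6\right) \left(-3\right) = 5 \left(-3\right) = -15$)
$Y \left(-48\right) + 37 = \left(-15\right) \left(-48\right) + 37 = 720 + 37 = 757$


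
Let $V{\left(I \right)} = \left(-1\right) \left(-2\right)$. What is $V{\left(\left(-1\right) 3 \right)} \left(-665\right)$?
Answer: $-1330$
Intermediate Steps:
$V{\left(I \right)} = 2$
$V{\left(\left(-1\right) 3 \right)} \left(-665\right) = 2 \left(-665\right) = -1330$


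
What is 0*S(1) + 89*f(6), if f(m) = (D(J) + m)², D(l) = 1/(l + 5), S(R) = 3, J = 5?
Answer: 331169/100 ≈ 3311.7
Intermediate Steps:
D(l) = 1/(5 + l)
f(m) = (⅒ + m)² (f(m) = (1/(5 + 5) + m)² = (1/10 + m)² = (⅒ + m)²)
0*S(1) + 89*f(6) = 0*3 + 89*((1 + 10*6)²/100) = 0 + 89*((1 + 60)²/100) = 0 + 89*((1/100)*61²) = 0 + 89*((1/100)*3721) = 0 + 89*(3721/100) = 0 + 331169/100 = 331169/100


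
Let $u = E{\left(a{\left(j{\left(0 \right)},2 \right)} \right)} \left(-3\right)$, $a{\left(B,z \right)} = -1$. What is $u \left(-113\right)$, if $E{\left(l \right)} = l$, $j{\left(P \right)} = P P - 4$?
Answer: $-339$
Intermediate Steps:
$j{\left(P \right)} = -4 + P^{2}$ ($j{\left(P \right)} = P^{2} - 4 = -4 + P^{2}$)
$u = 3$ ($u = \left(-1\right) \left(-3\right) = 3$)
$u \left(-113\right) = 3 \left(-113\right) = -339$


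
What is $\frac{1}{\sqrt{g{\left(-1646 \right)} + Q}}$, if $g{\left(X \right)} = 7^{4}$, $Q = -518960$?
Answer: $- \frac{i \sqrt{516559}}{516559} \approx - 0.0013914 i$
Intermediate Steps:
$g{\left(X \right)} = 2401$
$\frac{1}{\sqrt{g{\left(-1646 \right)} + Q}} = \frac{1}{\sqrt{2401 - 518960}} = \frac{1}{\sqrt{-516559}} = \frac{1}{i \sqrt{516559}} = - \frac{i \sqrt{516559}}{516559}$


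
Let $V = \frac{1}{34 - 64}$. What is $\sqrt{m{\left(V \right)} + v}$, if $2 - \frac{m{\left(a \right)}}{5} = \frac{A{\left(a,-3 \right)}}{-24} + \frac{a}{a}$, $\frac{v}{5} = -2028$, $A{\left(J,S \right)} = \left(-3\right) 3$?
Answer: $\frac{7 i \sqrt{3310}}{4} \approx 100.68 i$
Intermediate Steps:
$A{\left(J,S \right)} = -9$
$v = -10140$ ($v = 5 \left(-2028\right) = -10140$)
$V = - \frac{1}{30}$ ($V = \frac{1}{-30} = - \frac{1}{30} \approx -0.033333$)
$m{\left(a \right)} = \frac{25}{8}$ ($m{\left(a \right)} = 10 - 5 \left(- \frac{9}{-24} + \frac{a}{a}\right) = 10 - 5 \left(\left(-9\right) \left(- \frac{1}{24}\right) + 1\right) = 10 - 5 \left(\frac{3}{8} + 1\right) = 10 - \frac{55}{8} = \frac{25}{8}$)
$\sqrt{m{\left(V \right)} + v} = \sqrt{\frac{25}{8} - 10140} = \sqrt{- \frac{81095}{8}} = \frac{7 i \sqrt{3310}}{4}$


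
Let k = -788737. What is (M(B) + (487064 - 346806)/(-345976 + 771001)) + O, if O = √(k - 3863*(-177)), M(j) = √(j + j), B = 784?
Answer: 140258/425025 + 28*√2 + I*√104986 ≈ 39.928 + 324.02*I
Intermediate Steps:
M(j) = √2*√j (M(j) = √(2*j) = √2*√j)
O = I*√104986 (O = √(-788737 - 3863*(-177)) = √(-788737 + 683751) = √(-104986) = I*√104986 ≈ 324.02*I)
(M(B) + (487064 - 346806)/(-345976 + 771001)) + O = (√2*√784 + (487064 - 346806)/(-345976 + 771001)) + I*√104986 = (√2*28 + 140258/425025) + I*√104986 = (28*√2 + 140258*(1/425025)) + I*√104986 = (28*√2 + 140258/425025) + I*√104986 = (140258/425025 + 28*√2) + I*√104986 = 140258/425025 + 28*√2 + I*√104986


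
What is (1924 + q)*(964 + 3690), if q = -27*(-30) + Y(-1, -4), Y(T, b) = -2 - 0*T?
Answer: 12714728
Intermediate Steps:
Y(T, b) = -2 (Y(T, b) = -2 - 1*0 = -2 + 0 = -2)
q = 808 (q = -27*(-30) - 2 = 810 - 2 = 808)
(1924 + q)*(964 + 3690) = (1924 + 808)*(964 + 3690) = 2732*4654 = 12714728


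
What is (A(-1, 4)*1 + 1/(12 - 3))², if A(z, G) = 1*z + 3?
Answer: 361/81 ≈ 4.4568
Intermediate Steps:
A(z, G) = 3 + z (A(z, G) = z + 3 = 3 + z)
(A(-1, 4)*1 + 1/(12 - 3))² = ((3 - 1)*1 + 1/(12 - 3))² = (2*1 + 1/9)² = (2 + ⅑)² = (19/9)² = 361/81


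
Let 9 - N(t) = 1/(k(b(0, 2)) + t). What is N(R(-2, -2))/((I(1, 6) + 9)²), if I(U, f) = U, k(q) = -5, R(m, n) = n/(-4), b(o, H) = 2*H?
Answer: 83/900 ≈ 0.092222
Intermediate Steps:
R(m, n) = -n/4 (R(m, n) = n*(-¼) = -n/4)
N(t) = 9 - 1/(-5 + t)
N(R(-2, -2))/((I(1, 6) + 9)²) = ((-46 + 9*(-¼*(-2)))/(-5 - ¼*(-2)))/((1 + 9)²) = ((-46 + 9*(½))/(-5 + ½))/(10²) = ((-46 + 9/2)/(-9/2))/100 = -2/9*(-83/2)*(1/100) = (83/9)*(1/100) = 83/900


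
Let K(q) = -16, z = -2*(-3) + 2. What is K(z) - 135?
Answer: -151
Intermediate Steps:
z = 8 (z = 6 + 2 = 8)
K(z) - 135 = -16 - 135 = -151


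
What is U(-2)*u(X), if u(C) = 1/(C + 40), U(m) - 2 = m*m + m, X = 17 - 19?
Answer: 2/19 ≈ 0.10526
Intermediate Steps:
X = -2
U(m) = 2 + m + m**2 (U(m) = 2 + (m*m + m) = 2 + (m**2 + m) = 2 + (m + m**2) = 2 + m + m**2)
u(C) = 1/(40 + C)
U(-2)*u(X) = (2 - 2 + (-2)**2)/(40 - 2) = (2 - 2 + 4)/38 = 4*(1/38) = 2/19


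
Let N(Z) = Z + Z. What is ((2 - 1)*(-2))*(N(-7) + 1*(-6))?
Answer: 40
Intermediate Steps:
N(Z) = 2*Z
((2 - 1)*(-2))*(N(-7) + 1*(-6)) = ((2 - 1)*(-2))*(2*(-7) + 1*(-6)) = (1*(-2))*(-14 - 6) = -2*(-20) = 40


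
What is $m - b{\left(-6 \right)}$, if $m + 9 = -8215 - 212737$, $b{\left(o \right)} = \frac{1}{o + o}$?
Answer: $- \frac{2651531}{12} \approx -2.2096 \cdot 10^{5}$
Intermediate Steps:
$b{\left(o \right)} = \frac{1}{2 o}$
$m = -220961$ ($m = -9 - 220952 = -220961$)
$m - b{\left(-6 \right)} = -220961 - \frac{1}{2 \left(-6\right)} = -220961 - \frac{1}{2} \left(- \frac{1}{6}\right) = -220961 - - \frac{1}{12} = -220961 + \frac{1}{12} = - \frac{2651531}{12}$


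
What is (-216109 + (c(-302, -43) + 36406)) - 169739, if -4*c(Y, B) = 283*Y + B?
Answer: -1312259/4 ≈ -3.2807e+5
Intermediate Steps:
c(Y, B) = -283*Y/4 - B/4 (c(Y, B) = -(283*Y + B)/4 = -(B + 283*Y)/4 = -283*Y/4 - B/4)
(-216109 + (c(-302, -43) + 36406)) - 169739 = (-216109 + ((-283/4*(-302) - ¼*(-43)) + 36406)) - 169739 = (-216109 + ((42733/2 + 43/4) + 36406)) - 169739 = (-216109 + (85509/4 + 36406)) - 169739 = (-216109 + 231133/4) - 169739 = -633303/4 - 169739 = -1312259/4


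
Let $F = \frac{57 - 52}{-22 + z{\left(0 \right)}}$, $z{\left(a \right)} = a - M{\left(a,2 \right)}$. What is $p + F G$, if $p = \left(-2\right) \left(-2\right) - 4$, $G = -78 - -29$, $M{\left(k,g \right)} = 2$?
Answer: $\frac{245}{24} \approx 10.208$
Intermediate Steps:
$G = -49$ ($G = -78 + 29 = -49$)
$z{\left(a \right)} = -2 + a$ ($z{\left(a \right)} = a - 2 = -2 + a$)
$p = 0$ ($p = 4 - 4 = 0$)
$F = - \frac{5}{24}$ ($F = \frac{57 - 52}{-22 + \left(-2 + 0\right)} = \frac{5}{-22 - 2} = \frac{5}{-24} = 5 \left(- \frac{1}{24}\right) = - \frac{5}{24} \approx -0.20833$)
$p + F G = 0 - - \frac{245}{24} = 0 + \frac{245}{24} = \frac{245}{24}$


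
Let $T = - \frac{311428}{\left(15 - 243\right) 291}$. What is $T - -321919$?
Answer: $\frac{5339748310}{16587} \approx 3.2192 \cdot 10^{5}$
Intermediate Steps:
$T = \frac{77857}{16587}$ ($T = - \frac{311428}{\left(-228\right) 291} = - \frac{311428}{-66348} = \left(-311428\right) \left(- \frac{1}{66348}\right) = \frac{77857}{16587} \approx 4.6939$)
$T - -321919 = \frac{77857}{16587} - -321919 = \frac{77857}{16587} + 321919 = \frac{5339748310}{16587}$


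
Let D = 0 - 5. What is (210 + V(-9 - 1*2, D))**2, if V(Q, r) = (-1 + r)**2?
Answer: 60516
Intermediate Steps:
D = -5
(210 + V(-9 - 1*2, D))**2 = (210 + (-1 - 5)**2)**2 = (210 + (-6)**2)**2 = (210 + 36)**2 = 246**2 = 60516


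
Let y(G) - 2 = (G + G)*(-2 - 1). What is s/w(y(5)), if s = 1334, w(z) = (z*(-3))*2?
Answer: 667/84 ≈ 7.9405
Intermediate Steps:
y(G) = 2 - 6*G (y(G) = 2 + (G + G)*(-2 - 1) = 2 + (2*G)*(-3) = 2 - 6*G)
w(z) = -6*z (w(z) = -3*z*2 = -6*z)
s/w(y(5)) = 1334/((-6*(2 - 6*5))) = 1334/((-6*(2 - 30))) = 1334/((-6*(-28))) = 1334/168 = 1334*(1/168) = 667/84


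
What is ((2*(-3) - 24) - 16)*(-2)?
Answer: 92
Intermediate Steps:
((2*(-3) - 24) - 16)*(-2) = ((-6 - 24) - 16)*(-2) = (-30 - 16)*(-2) = -46*(-2) = 92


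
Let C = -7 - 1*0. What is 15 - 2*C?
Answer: 29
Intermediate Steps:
C = -7 (C = -7 + 0 = -7)
15 - 2*C = 15 - 2*(-7) = 15 + 14 = 29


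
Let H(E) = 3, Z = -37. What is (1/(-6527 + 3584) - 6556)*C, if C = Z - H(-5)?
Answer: 771772360/2943 ≈ 2.6224e+5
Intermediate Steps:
C = -40 (C = -37 - 1*3 = -37 - 3 = -40)
(1/(-6527 + 3584) - 6556)*C = (1/(-6527 + 3584) - 6556)*(-40) = (1/(-2943) - 6556)*(-40) = (-1/2943 - 6556)*(-40) = -19294309/2943*(-40) = 771772360/2943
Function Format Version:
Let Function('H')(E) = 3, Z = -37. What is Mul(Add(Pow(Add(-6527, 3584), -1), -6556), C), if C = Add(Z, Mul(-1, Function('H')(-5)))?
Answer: Rational(771772360, 2943) ≈ 2.6224e+5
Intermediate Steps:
C = -40 (C = Add(-37, Mul(-1, 3)) = Add(-37, -3) = -40)
Mul(Add(Pow(Add(-6527, 3584), -1), -6556), C) = Mul(Add(Pow(Add(-6527, 3584), -1), -6556), -40) = Mul(Add(Pow(-2943, -1), -6556), -40) = Mul(Add(Rational(-1, 2943), -6556), -40) = Mul(Rational(-19294309, 2943), -40) = Rational(771772360, 2943)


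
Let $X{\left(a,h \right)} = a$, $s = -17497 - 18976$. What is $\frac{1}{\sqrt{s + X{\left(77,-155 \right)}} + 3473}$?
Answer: $\frac{3473}{12098125} - \frac{6 i \sqrt{1011}}{12098125} \approx 0.00028707 - 1.5769 \cdot 10^{-5} i$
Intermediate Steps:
$s = -36473$
$\frac{1}{\sqrt{s + X{\left(77,-155 \right)}} + 3473} = \frac{1}{\sqrt{-36473 + 77} + 3473} = \frac{1}{\sqrt{-36396} + 3473} = \frac{1}{6 i \sqrt{1011} + 3473} = \frac{1}{3473 + 6 i \sqrt{1011}}$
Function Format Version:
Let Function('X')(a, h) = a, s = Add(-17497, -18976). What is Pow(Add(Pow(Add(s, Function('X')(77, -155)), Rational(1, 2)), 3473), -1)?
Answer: Add(Rational(3473, 12098125), Mul(Rational(-6, 12098125), I, Pow(1011, Rational(1, 2)))) ≈ Add(0.00028707, Mul(-1.5769e-5, I))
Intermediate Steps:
s = -36473
Pow(Add(Pow(Add(s, Function('X')(77, -155)), Rational(1, 2)), 3473), -1) = Pow(Add(Pow(Add(-36473, 77), Rational(1, 2)), 3473), -1) = Pow(Add(Pow(-36396, Rational(1, 2)), 3473), -1) = Pow(Add(Mul(6, I, Pow(1011, Rational(1, 2))), 3473), -1) = Pow(Add(3473, Mul(6, I, Pow(1011, Rational(1, 2)))), -1)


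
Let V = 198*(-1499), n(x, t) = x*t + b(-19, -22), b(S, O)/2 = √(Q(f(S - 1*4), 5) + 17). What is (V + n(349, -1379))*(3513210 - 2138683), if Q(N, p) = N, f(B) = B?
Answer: -1069482346471 + 2749054*I*√6 ≈ -1.0695e+12 + 6.7338e+6*I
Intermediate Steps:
b(S, O) = 2*√(13 + S) (b(S, O) = 2*√((S - 1*4) + 17) = 2*√((S - 4) + 17) = 2*√((-4 + S) + 17) = 2*√(13 + S))
n(x, t) = t*x + 2*I*√6 (n(x, t) = x*t + 2*√(13 - 19) = t*x + 2*√(-6) = t*x + 2*(I*√6) = t*x + 2*I*√6)
V = -296802
(V + n(349, -1379))*(3513210 - 2138683) = (-296802 + (-1379*349 + 2*I*√6))*(3513210 - 2138683) = (-296802 + (-481271 + 2*I*√6))*1374527 = (-778073 + 2*I*√6)*1374527 = -1069482346471 + 2749054*I*√6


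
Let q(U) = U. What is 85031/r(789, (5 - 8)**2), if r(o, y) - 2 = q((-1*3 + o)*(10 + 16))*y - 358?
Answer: 85031/183568 ≈ 0.46321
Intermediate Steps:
r(o, y) = -356 + y*(-78 + 26*o) (r(o, y) = 2 + (((-1*3 + o)*(10 + 16))*y - 358) = 2 + (((-3 + o)*26)*y - 358) = 2 + ((-78 + 26*o)*y - 358) = 2 + (y*(-78 + 26*o) - 358) = 2 + (-358 + y*(-78 + 26*o)) = -356 + y*(-78 + 26*o))
85031/r(789, (5 - 8)**2) = 85031/(-356 + 26*(5 - 8)**2*(-3 + 789)) = 85031/(-356 + 26*(-3)**2*786) = 85031/(-356 + 26*9*786) = 85031/(-356 + 183924) = 85031/183568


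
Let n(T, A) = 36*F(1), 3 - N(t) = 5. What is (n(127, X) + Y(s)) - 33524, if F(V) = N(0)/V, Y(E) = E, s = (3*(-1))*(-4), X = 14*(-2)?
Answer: -33584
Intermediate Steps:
X = -28
N(t) = -2 (N(t) = 3 - 1*5 = 3 - 5 = -2)
s = 12 (s = -3*(-4) = 12)
F(V) = -2/V
n(T, A) = -72 (n(T, A) = 36*(-2/1) = 36*(-2*1) = 36*(-2) = -72)
(n(127, X) + Y(s)) - 33524 = (-72 + 12) - 33524 = -60 - 33524 = -33584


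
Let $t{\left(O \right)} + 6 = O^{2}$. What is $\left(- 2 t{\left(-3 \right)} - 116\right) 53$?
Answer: $-6466$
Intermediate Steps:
$t{\left(O \right)} = -6 + O^{2}$
$\left(- 2 t{\left(-3 \right)} - 116\right) 53 = \left(- 2 \left(-6 + \left(-3\right)^{2}\right) - 116\right) 53 = \left(- 2 \left(-6 + 9\right) - 116\right) 53 = \left(\left(-2\right) 3 - 116\right) 53 = \left(-6 - 116\right) 53 = \left(-122\right) 53 = -6466$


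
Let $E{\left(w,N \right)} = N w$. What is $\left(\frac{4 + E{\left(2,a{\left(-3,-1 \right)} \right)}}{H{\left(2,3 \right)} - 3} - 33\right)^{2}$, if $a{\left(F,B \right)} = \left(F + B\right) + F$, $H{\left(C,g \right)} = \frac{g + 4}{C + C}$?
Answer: $625$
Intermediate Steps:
$H{\left(C,g \right)} = \frac{4 + g}{2 C}$
$a{\left(F,B \right)} = B + 2 F$ ($a{\left(F,B \right)} = \left(B + F\right) + F = B + 2 F$)
$\left(\frac{4 + E{\left(2,a{\left(-3,-1 \right)} \right)}}{H{\left(2,3 \right)} - 3} - 33\right)^{2} = \left(\frac{4 + \left(-1 + 2 \left(-3\right)\right) 2}{\frac{4 + 3}{2 \cdot 2} - 3} - 33\right)^{2} = \left(\frac{4 + \left(-1 - 6\right) 2}{\frac{1}{2} \cdot \frac{1}{2} \cdot 7 - 3} - 33\right)^{2} = \left(\frac{4 - 14}{\frac{7}{4} - 3} - 33\right)^{2} = \left(\frac{4 - 14}{- \frac{5}{4}} - 33\right)^{2} = \left(\left(-10\right) \left(- \frac{4}{5}\right) - 33\right)^{2} = \left(8 - 33\right)^{2} = \left(-25\right)^{2} = 625$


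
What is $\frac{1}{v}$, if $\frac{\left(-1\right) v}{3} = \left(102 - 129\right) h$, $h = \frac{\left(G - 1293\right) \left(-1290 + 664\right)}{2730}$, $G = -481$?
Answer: $\frac{455}{14992074} \approx 3.0349 \cdot 10^{-5}$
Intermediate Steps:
$h = \frac{555262}{1365}$ ($h = \frac{\left(-481 - 1293\right) \left(-1290 + 664\right)}{2730} = \left(-1774\right) \left(-626\right) \frac{1}{2730} = 1110524 \cdot \frac{1}{2730} = \frac{555262}{1365} \approx 406.79$)
$v = \frac{14992074}{455}$ ($v = - 3 \left(102 - 129\right) \frac{555262}{1365} = - 3 \left(\left(-27\right) \frac{555262}{1365}\right) = \left(-3\right) \left(- \frac{4997358}{455}\right) = \frac{14992074}{455} \approx 32950.0$)
$\frac{1}{v} = \frac{1}{\frac{14992074}{455}} = \frac{455}{14992074}$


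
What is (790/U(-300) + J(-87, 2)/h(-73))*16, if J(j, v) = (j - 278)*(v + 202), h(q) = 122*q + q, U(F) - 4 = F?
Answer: 136500/1517 ≈ 89.980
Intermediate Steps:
U(F) = 4 + F
h(q) = 123*q
J(j, v) = (-278 + j)*(202 + v)
(790/U(-300) + J(-87, 2)/h(-73))*16 = (790/(4 - 300) + (-56156 - 278*2 + 202*(-87) - 87*2)/((123*(-73))))*16 = (790/(-296) + (-56156 - 556 - 17574 - 174)/(-8979))*16 = (790*(-1/296) - 74460*(-1/8979))*16 = (-395/148 + 340/41)*16 = (34125/6068)*16 = 136500/1517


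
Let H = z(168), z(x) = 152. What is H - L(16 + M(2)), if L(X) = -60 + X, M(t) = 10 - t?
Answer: 188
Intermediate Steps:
H = 152
H - L(16 + M(2)) = 152 - (-60 + (16 + (10 - 1*2))) = 152 - (-60 + (16 + (10 - 2))) = 152 - (-60 + (16 + 8)) = 152 - (-60 + 24) = 152 - 1*(-36) = 152 + 36 = 188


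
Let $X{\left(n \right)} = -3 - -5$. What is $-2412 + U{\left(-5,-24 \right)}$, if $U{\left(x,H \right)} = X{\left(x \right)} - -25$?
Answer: $-2385$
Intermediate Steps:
$X{\left(n \right)} = 2$ ($X{\left(n \right)} = -3 + 5 = 2$)
$U{\left(x,H \right)} = 27$ ($U{\left(x,H \right)} = 2 - -25 = 2 + 25 = 27$)
$-2412 + U{\left(-5,-24 \right)} = -2412 + 27 = -2385$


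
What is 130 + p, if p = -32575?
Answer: -32445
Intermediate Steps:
130 + p = 130 - 32575 = -32445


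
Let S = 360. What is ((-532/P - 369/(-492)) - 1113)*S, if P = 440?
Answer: -4409298/11 ≈ -4.0085e+5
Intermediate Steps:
((-532/P - 369/(-492)) - 1113)*S = ((-532/440 - 369/(-492)) - 1113)*360 = ((-532*1/440 - 369*(-1/492)) - 1113)*360 = ((-133/110 + 3/4) - 1113)*360 = (-101/220 - 1113)*360 = -244961/220*360 = -4409298/11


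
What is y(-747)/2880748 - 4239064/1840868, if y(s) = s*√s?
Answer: -1059766/460217 - 2241*I*√83/2880748 ≈ -2.3028 - 0.0070872*I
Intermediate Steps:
y(s) = s^(3/2)
y(-747)/2880748 - 4239064/1840868 = (-747)^(3/2)/2880748 - 4239064/1840868 = -2241*I*√83*(1/2880748) - 4239064*1/1840868 = -2241*I*√83/2880748 - 1059766/460217 = -1059766/460217 - 2241*I*√83/2880748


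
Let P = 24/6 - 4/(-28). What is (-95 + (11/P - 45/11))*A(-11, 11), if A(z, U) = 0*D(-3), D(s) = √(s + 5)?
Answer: 0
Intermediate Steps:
P = 29/7 (P = 24*(⅙) - 4*(-1/28) = 4 + ⅐ = 29/7 ≈ 4.1429)
D(s) = √(5 + s)
A(z, U) = 0 (A(z, U) = 0*√(5 - 3) = 0*√2 = 0)
(-95 + (11/P - 45/11))*A(-11, 11) = (-95 + (11/(29/7) - 45/11))*0 = (-95 + (11*(7/29) - 45*1/11))*0 = (-95 + (77/29 - 45/11))*0 = (-95 - 458/319)*0 = -30763/319*0 = 0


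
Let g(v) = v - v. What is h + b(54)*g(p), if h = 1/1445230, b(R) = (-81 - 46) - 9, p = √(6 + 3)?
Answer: 1/1445230 ≈ 6.9193e-7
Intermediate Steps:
p = 3 (p = √9 = 3)
g(v) = 0
b(R) = -136 (b(R) = -127 - 9 = -136)
h = 1/1445230 ≈ 6.9193e-7
h + b(54)*g(p) = 1/1445230 - 136*0 = 1/1445230 + 0 = 1/1445230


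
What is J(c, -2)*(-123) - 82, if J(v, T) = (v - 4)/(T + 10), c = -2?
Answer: 41/4 ≈ 10.250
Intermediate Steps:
J(v, T) = (-4 + v)/(10 + T)
J(c, -2)*(-123) - 82 = ((-4 - 2)/(10 - 2))*(-123) - 82 = (-6/8)*(-123) - 82 = ((⅛)*(-6))*(-123) - 82 = -¾*(-123) - 82 = 369/4 - 82 = 41/4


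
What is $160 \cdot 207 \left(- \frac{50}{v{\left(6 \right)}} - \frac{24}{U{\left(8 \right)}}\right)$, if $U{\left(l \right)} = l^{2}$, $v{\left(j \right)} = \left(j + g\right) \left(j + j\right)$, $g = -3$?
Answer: $-58420$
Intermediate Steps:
$v{\left(j \right)} = 2 j \left(-3 + j\right)$ ($v{\left(j \right)} = \left(j - 3\right) \left(j + j\right) = \left(-3 + j\right) 2 j = 2 j \left(-3 + j\right)$)
$160 \cdot 207 \left(- \frac{50}{v{\left(6 \right)}} - \frac{24}{U{\left(8 \right)}}\right) = 160 \cdot 207 \left(- \frac{50}{2 \cdot 6 \left(-3 + 6\right)} - \frac{24}{8^{2}}\right) = 33120 \left(- \frac{50}{2 \cdot 6 \cdot 3} - \frac{24}{64}\right) = 33120 \left(- \frac{50}{36} - \frac{3}{8}\right) = 33120 \left(\left(-50\right) \frac{1}{36} - \frac{3}{8}\right) = 33120 \left(- \frac{25}{18} - \frac{3}{8}\right) = 33120 \left(- \frac{127}{72}\right) = -58420$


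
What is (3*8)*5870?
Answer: 140880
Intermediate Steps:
(3*8)*5870 = 24*5870 = 140880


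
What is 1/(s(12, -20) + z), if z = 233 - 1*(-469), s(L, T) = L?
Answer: 1/714 ≈ 0.0014006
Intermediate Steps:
z = 702 (z = 233 + 469 = 702)
1/(s(12, -20) + z) = 1/(12 + 702) = 1/714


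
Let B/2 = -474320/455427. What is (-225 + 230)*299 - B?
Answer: 97401715/65061 ≈ 1497.1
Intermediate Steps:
B = -135520/65061 (B = 2*(-474320/455427) = 2*(-474320*1/455427) = 2*(-67760/65061) = -135520/65061 ≈ -2.0830)
(-225 + 230)*299 - B = (-225 + 230)*299 - 1*(-135520/65061) = 5*299 + 135520/65061 = 1495 + 135520/65061 = 97401715/65061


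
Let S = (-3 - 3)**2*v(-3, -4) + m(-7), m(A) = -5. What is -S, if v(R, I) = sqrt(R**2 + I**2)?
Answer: -175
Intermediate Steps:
v(R, I) = sqrt(I**2 + R**2)
S = 175 (S = (-3 - 3)**2*sqrt((-4)**2 + (-3)**2) - 5 = (-6)**2*sqrt(16 + 9) - 5 = 36*sqrt(25) - 5 = 36*5 - 5 = 180 - 5 = 175)
-S = -1*175 = -175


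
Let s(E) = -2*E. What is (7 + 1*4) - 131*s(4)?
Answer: 1059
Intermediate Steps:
(7 + 1*4) - 131*s(4) = (7 + 1*4) - (-262)*4 = (7 + 4) - 131*(-8) = 11 + 1048 = 1059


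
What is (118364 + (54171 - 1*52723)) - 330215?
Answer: -210403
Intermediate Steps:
(118364 + (54171 - 1*52723)) - 330215 = (118364 + (54171 - 52723)) - 330215 = (118364 + 1448) - 330215 = 119812 - 330215 = -210403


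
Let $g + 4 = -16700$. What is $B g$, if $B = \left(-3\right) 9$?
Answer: $451008$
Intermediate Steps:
$g = -16704$ ($g = -4 - 16700 = -16704$)
$B = -27$
$B g = \left(-27\right) \left(-16704\right) = 451008$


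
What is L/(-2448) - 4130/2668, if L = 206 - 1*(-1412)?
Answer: -1803383/816408 ≈ -2.2089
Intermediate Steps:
L = 1618 (L = 206 + 1412 = 1618)
L/(-2448) - 4130/2668 = 1618/(-2448) - 4130/2668 = 1618*(-1/2448) - 4130*1/2668 = -809/1224 - 2065/1334 = -1803383/816408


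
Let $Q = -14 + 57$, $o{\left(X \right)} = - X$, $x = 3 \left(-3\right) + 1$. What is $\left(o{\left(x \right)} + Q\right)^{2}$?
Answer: $2601$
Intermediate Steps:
$x = -8$ ($x = -9 + 1 = -8$)
$Q = 43$
$\left(o{\left(x \right)} + Q\right)^{2} = \left(\left(-1\right) \left(-8\right) + 43\right)^{2} = \left(8 + 43\right)^{2} = 51^{2} = 2601$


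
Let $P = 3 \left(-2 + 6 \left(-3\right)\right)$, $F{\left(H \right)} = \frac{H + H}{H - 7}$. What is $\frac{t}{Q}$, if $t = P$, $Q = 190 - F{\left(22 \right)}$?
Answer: $- \frac{450}{1403} \approx -0.32074$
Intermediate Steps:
$F{\left(H \right)} = \frac{2 H}{-7 + H}$
$Q = \frac{2806}{15}$ ($Q = 190 - 2 \cdot 22 \frac{1}{-7 + 22} = 190 - 2 \cdot 22 \cdot \frac{1}{15} = 190 - \frac{44}{15} = \frac{2806}{15} \approx 187.07$)
$P = -60$ ($P = 3 \left(-2 - 18\right) = 3 \left(-20\right) = -60$)
$t = -60$
$\frac{t}{Q} = - \frac{60}{\frac{2806}{15}} = \left(-60\right) \frac{15}{2806} = - \frac{450}{1403}$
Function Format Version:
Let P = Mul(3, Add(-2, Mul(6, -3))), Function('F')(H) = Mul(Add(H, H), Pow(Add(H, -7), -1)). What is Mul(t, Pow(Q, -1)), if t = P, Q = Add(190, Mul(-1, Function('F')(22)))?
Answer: Rational(-450, 1403) ≈ -0.32074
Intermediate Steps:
Function('F')(H) = Mul(2, H, Pow(Add(-7, H), -1)) (Function('F')(H) = Mul(Mul(2, H), Pow(Add(-7, H), -1)) = Mul(2, H, Pow(Add(-7, H), -1)))
Q = Rational(2806, 15) (Q = Add(190, Mul(-1, Mul(2, 22, Pow(Add(-7, 22), -1)))) = Add(190, Mul(-1, Mul(2, 22, Pow(15, -1)))) = Add(190, Mul(-1, Mul(2, 22, Rational(1, 15)))) = Add(190, Mul(-1, Rational(44, 15))) = Add(190, Rational(-44, 15)) = Rational(2806, 15) ≈ 187.07)
P = -60 (P = Mul(3, Add(-2, -18)) = Mul(3, -20) = -60)
t = -60
Mul(t, Pow(Q, -1)) = Mul(-60, Pow(Rational(2806, 15), -1)) = Mul(-60, Rational(15, 2806)) = Rational(-450, 1403)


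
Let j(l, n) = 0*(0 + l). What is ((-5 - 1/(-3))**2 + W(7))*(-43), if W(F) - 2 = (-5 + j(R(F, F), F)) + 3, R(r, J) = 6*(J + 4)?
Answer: -8428/9 ≈ -936.44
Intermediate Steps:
R(r, J) = 24 + 6*J (R(r, J) = 6*(4 + J) = 24 + 6*J)
j(l, n) = 0 (j(l, n) = 0*l = 0)
W(F) = 0 (W(F) = 2 + ((-5 + 0) + 3) = 2 + (-5 + 3) = 2 - 2 = 0)
((-5 - 1/(-3))**2 + W(7))*(-43) = ((-5 - 1/(-3))**2 + 0)*(-43) = ((-5 - 1*(-1/3))**2 + 0)*(-43) = ((-5 + 1/3)**2 + 0)*(-43) = ((-14/3)**2 + 0)*(-43) = (196/9 + 0)*(-43) = (196/9)*(-43) = -8428/9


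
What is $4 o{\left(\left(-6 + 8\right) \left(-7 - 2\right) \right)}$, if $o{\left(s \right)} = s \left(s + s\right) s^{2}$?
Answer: $839808$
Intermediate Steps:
$o{\left(s \right)} = 2 s^{4}$ ($o{\left(s \right)} = s 2 s s^{2} = 2 s^{2} s^{2} = 2 s^{4}$)
$4 o{\left(\left(-6 + 8\right) \left(-7 - 2\right) \right)} = 4 \cdot 2 \left(\left(-6 + 8\right) \left(-7 - 2\right)\right)^{4} = 4 \cdot 2 \left(2 \left(-9\right)\right)^{4} = 4 \cdot 2 \left(-18\right)^{4} = 4 \cdot 2 \cdot 104976 = 4 \cdot 209952 = 839808$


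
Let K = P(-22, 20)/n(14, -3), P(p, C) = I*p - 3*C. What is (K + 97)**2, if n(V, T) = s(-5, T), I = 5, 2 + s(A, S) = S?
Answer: 17161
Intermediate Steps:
s(A, S) = -2 + S
n(V, T) = -2 + T
P(p, C) = -3*C + 5*p (P(p, C) = 5*p - 3*C = -3*C + 5*p)
K = 34 (K = (-3*20 + 5*(-22))/(-2 - 3) = (-60 - 110)/(-5) = -170*(-1/5) = 34)
(K + 97)**2 = (34 + 97)**2 = 131**2 = 17161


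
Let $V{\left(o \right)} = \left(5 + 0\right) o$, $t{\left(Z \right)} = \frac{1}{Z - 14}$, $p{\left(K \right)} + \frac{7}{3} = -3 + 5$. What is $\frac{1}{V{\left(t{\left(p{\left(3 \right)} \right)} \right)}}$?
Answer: $- \frac{43}{15} \approx -2.8667$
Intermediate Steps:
$p{\left(K \right)} = - \frac{1}{3}$ ($p{\left(K \right)} = - \frac{7}{3} + \left(-3 + 5\right) = - \frac{7}{3} + 2 = - \frac{1}{3}$)
$t{\left(Z \right)} = \frac{1}{-14 + Z}$
$V{\left(o \right)} = 5 o$
$\frac{1}{V{\left(t{\left(p{\left(3 \right)} \right)} \right)}} = \frac{1}{5 \frac{1}{-14 - \frac{1}{3}}} = \frac{1}{5 \frac{1}{- \frac{43}{3}}} = \frac{1}{5 \left(- \frac{3}{43}\right)} = \frac{1}{- \frac{15}{43}} = - \frac{43}{15}$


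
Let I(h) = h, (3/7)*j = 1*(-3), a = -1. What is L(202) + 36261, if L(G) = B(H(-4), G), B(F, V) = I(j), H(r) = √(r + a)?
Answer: 36254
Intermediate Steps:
H(r) = √(-1 + r) (H(r) = √(r - 1) = √(-1 + r))
j = -7 (j = 7*(1*(-3))/3 = (7/3)*(-3) = -7)
B(F, V) = -7
L(G) = -7
L(202) + 36261 = -7 + 36261 = 36254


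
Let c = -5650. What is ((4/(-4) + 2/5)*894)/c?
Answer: 1341/14125 ≈ 0.094938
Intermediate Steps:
((4/(-4) + 2/5)*894)/c = ((4/(-4) + 2/5)*894)/(-5650) = ((4*(-¼) + 2*(⅕))*894)*(-1/5650) = ((-1 + ⅖)*894)*(-1/5650) = -⅗*894*(-1/5650) = -2682/5*(-1/5650) = 1341/14125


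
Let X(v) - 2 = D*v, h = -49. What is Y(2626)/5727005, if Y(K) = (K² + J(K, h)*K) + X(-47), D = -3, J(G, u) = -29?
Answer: 1363973/1145401 ≈ 1.1908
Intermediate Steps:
X(v) = 2 - 3*v
Y(K) = 143 + K² - 29*K (Y(K) = (K² - 29*K) + (2 - 3*(-47)) = (K² - 29*K) + (2 + 141) = (K² - 29*K) + 143 = 143 + K² - 29*K)
Y(2626)/5727005 = (143 + 2626² - 29*2626)/5727005 = (143 + 6895876 - 76154)*(1/5727005) = 6819865*(1/5727005) = 1363973/1145401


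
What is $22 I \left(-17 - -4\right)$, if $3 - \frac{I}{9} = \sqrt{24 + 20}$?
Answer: $-7722 + 5148 \sqrt{11} \approx 9352.0$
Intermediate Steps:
$I = 27 - 18 \sqrt{11}$ ($I = 27 - 9 \sqrt{24 + 20} = 27 - 9 \sqrt{44} = 27 - 9 \cdot 2 \sqrt{11} = 27 - 18 \sqrt{11} \approx -32.699$)
$22 I \left(-17 - -4\right) = 22 \left(27 - 18 \sqrt{11}\right) \left(-17 - -4\right) = \left(594 - 396 \sqrt{11}\right) \left(-17 + 4\right) = \left(594 - 396 \sqrt{11}\right) \left(-13\right) = -7722 + 5148 \sqrt{11}$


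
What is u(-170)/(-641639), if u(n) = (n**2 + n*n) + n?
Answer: -57630/641639 ≈ -0.089817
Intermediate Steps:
u(n) = n + 2*n**2 (u(n) = (n**2 + n**2) + n = 2*n**2 + n = n + 2*n**2)
u(-170)/(-641639) = -170*(1 + 2*(-170))/(-641639) = -170*(1 - 340)*(-1/641639) = -170*(-339)*(-1/641639) = 57630*(-1/641639) = -57630/641639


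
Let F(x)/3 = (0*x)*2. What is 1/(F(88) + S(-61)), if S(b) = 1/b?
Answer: -61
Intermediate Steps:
F(x) = 0 (F(x) = 3*((0*x)*2) = 3*(0*2) = 3*0 = 0)
1/(F(88) + S(-61)) = 1/(0 + 1/(-61)) = 1/(0 - 1/61) = 1/(-1/61) = -61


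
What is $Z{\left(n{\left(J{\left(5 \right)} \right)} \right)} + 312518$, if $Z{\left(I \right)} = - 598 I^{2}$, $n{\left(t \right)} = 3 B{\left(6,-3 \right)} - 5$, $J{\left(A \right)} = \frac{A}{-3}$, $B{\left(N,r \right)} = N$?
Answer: $211456$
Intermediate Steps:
$J{\left(A \right)} = - \frac{A}{3}$ ($J{\left(A \right)} = A \left(- \frac{1}{3}\right) = - \frac{A}{3}$)
$n{\left(t \right)} = 13$ ($n{\left(t \right)} = 3 \cdot 6 - 5 = 18 - 5 = 13$)
$Z{\left(n{\left(J{\left(5 \right)} \right)} \right)} + 312518 = - 598 \cdot 13^{2} + 312518 = \left(-598\right) 169 + 312518 = -101062 + 312518 = 211456$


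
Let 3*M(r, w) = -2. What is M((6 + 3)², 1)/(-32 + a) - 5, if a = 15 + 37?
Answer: -151/30 ≈ -5.0333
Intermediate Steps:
a = 52
M(r, w) = -⅔ (M(r, w) = (⅓)*(-2) = -⅔)
M((6 + 3)², 1)/(-32 + a) - 5 = -2/(3*(-32 + 52)) - 5 = -⅔/20 - 5 = -⅔*1/20 - 5 = -1/30 - 5 = -151/30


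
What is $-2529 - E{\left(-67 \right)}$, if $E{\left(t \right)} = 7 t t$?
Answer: $-33952$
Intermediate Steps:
$E{\left(t \right)} = 7 t^{2}$
$-2529 - E{\left(-67 \right)} = -2529 - 7 \left(-67\right)^{2} = -2529 - 7 \cdot 4489 = -2529 - 31423 = -33952$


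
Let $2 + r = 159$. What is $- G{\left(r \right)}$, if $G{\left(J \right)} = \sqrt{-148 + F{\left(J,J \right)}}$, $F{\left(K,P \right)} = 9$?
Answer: $- i \sqrt{139} \approx - 11.79 i$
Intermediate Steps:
$r = 157$ ($r = -2 + 159 = 157$)
$G{\left(J \right)} = i \sqrt{139}$ ($G{\left(J \right)} = \sqrt{-148 + 9} = \sqrt{-139} = i \sqrt{139}$)
$- G{\left(r \right)} = - i \sqrt{139}$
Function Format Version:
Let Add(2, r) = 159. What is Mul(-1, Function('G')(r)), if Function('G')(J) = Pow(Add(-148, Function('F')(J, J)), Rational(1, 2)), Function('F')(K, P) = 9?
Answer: Mul(-1, I, Pow(139, Rational(1, 2))) ≈ Mul(-11.790, I)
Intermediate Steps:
r = 157 (r = Add(-2, 159) = 157)
Function('G')(J) = Mul(I, Pow(139, Rational(1, 2))) (Function('G')(J) = Pow(Add(-148, 9), Rational(1, 2)) = Pow(-139, Rational(1, 2)) = Mul(I, Pow(139, Rational(1, 2))))
Mul(-1, Function('G')(r)) = Mul(-1, Mul(I, Pow(139, Rational(1, 2)))) = Mul(-1, I, Pow(139, Rational(1, 2)))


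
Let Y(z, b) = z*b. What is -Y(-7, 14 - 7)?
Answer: 49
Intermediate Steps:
Y(z, b) = b*z
-Y(-7, 14 - 7) = -(14 - 7)*(-7) = -7*(-7) = -1*(-49) = 49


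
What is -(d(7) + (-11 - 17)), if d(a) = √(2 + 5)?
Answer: 28 - √7 ≈ 25.354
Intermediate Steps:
d(a) = √7
-(d(7) + (-11 - 17)) = -(√7 + (-11 - 17)) = -(√7 - 28) = -(-28 + √7) = 28 - √7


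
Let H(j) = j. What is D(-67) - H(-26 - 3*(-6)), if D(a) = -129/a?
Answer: 665/67 ≈ 9.9254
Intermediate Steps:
D(-67) - H(-26 - 3*(-6)) = -129/(-67) - (-26 - 3*(-6)) = -129*(-1/67) - (-26 - 1*(-18)) = 129/67 - (-26 + 18) = 129/67 - 1*(-8) = 129/67 + 8 = 665/67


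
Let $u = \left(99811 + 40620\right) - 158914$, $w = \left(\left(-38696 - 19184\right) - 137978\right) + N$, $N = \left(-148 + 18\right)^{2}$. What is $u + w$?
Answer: $-197441$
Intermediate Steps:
$N = 16900$ ($N = \left(-130\right)^{2} = 16900$)
$w = -178958$ ($w = \left(\left(-38696 - 19184\right) - 137978\right) + 16900 = \left(-57880 - 137978\right) + 16900 = -195858 + 16900 = -178958$)
$u = -18483$ ($u = 140431 - 158914 = -18483$)
$u + w = -18483 - 178958 = -197441$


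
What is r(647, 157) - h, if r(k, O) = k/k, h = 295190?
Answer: -295189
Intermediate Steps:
r(k, O) = 1
r(647, 157) - h = 1 - 1*295190 = 1 - 295190 = -295189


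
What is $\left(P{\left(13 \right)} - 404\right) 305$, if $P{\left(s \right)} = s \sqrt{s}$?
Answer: $-123220 + 3965 \sqrt{13} \approx -1.0892 \cdot 10^{5}$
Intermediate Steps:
$P{\left(s \right)} = s^{\frac{3}{2}}$
$\left(P{\left(13 \right)} - 404\right) 305 = \left(13^{\frac{3}{2}} - 404\right) 305 = \left(13 \sqrt{13} - 404\right) 305 = \left(-404 + 13 \sqrt{13}\right) 305 = -123220 + 3965 \sqrt{13}$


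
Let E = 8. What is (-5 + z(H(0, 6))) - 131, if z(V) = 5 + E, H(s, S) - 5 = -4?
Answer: -123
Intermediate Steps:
H(s, S) = 1 (H(s, S) = 5 - 4 = 1)
z(V) = 13 (z(V) = 5 + 8 = 13)
(-5 + z(H(0, 6))) - 131 = (-5 + 13) - 131 = 8 - 131 = -123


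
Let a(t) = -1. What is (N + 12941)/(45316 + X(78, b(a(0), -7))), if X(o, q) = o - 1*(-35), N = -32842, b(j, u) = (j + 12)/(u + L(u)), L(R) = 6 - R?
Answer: -19901/45429 ≈ -0.43807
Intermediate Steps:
b(j, u) = 2 + j/6 (b(j, u) = (j + 12)/(u + (6 - u)) = (12 + j)/6 = (12 + j)*(⅙) = 2 + j/6)
X(o, q) = 35 + o (X(o, q) = o + 35 = 35 + o)
(N + 12941)/(45316 + X(78, b(a(0), -7))) = (-32842 + 12941)/(45316 + (35 + 78)) = -19901/(45316 + 113) = -19901/45429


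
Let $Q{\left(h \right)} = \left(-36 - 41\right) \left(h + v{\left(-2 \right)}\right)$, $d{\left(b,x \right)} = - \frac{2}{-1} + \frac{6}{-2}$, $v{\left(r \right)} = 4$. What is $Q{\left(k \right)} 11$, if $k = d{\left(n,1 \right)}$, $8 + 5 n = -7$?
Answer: $-2541$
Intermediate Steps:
$n = -3$ ($n = - \frac{8}{5} + \frac{1}{5} \left(-7\right) = - \frac{8}{5} - \frac{7}{5} = -3$)
$d{\left(b,x \right)} = -1$ ($d{\left(b,x \right)} = \left(-2\right) \left(-1\right) + 6 \left(- \frac{1}{2}\right) = 2 - 3 = -1$)
$k = -1$
$Q{\left(h \right)} = -308 - 77 h$ ($Q{\left(h \right)} = \left(-36 - 41\right) \left(h + 4\right) = - 77 \left(4 + h\right) = -308 - 77 h$)
$Q{\left(k \right)} 11 = \left(-308 - -77\right) 11 = \left(-308 + 77\right) 11 = \left(-231\right) 11 = -2541$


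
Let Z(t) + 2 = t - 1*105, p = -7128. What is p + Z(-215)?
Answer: -7450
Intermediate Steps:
Z(t) = -107 + t (Z(t) = -2 + (t - 1*105) = -2 + (t - 105) = -2 + (-105 + t) = -107 + t)
p + Z(-215) = -7128 + (-107 - 215) = -7128 - 322 = -7450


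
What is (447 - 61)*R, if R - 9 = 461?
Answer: 181420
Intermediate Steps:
R = 470 (R = 9 + 461 = 470)
(447 - 61)*R = (447 - 61)*470 = 386*470 = 181420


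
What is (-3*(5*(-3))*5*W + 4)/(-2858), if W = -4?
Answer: 448/1429 ≈ 0.31351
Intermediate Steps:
(-3*(5*(-3))*5*W + 4)/(-2858) = (-3*(5*(-3))*5*(-4) + 4)/(-2858) = -(-3*(-15*5)*(-4) + 4)/2858 = -(-(-225)*(-4) + 4)/2858 = -(-3*300 + 4)/2858 = -(-900 + 4)/2858 = -1/2858*(-896) = 448/1429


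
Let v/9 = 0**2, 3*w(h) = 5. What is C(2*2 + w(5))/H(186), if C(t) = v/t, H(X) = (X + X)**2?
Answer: 0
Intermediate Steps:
w(h) = 5/3 (w(h) = (1/3)*5 = 5/3)
H(X) = 4*X**2 (H(X) = (2*X)**2 = 4*X**2)
v = 0 (v = 9*0**2 = 9*0 = 0)
C(t) = 0 (C(t) = 0/t = 0)
C(2*2 + w(5))/H(186) = 0/((4*186**2)) = 0/((4*34596)) = 0/138384 = 0*(1/138384) = 0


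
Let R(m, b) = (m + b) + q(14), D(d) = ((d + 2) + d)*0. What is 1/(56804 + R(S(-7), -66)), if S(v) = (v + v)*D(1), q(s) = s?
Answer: 1/56752 ≈ 1.7621e-5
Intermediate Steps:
D(d) = 0 (D(d) = ((2 + d) + d)*0 = (2 + 2*d)*0 = 0)
S(v) = 0 (S(v) = (v + v)*0 = (2*v)*0 = 0)
R(m, b) = 14 + b + m (R(m, b) = (m + b) + 14 = (b + m) + 14 = 14 + b + m)
1/(56804 + R(S(-7), -66)) = 1/(56804 + (14 - 66 + 0)) = 1/(56804 - 52) = 1/56752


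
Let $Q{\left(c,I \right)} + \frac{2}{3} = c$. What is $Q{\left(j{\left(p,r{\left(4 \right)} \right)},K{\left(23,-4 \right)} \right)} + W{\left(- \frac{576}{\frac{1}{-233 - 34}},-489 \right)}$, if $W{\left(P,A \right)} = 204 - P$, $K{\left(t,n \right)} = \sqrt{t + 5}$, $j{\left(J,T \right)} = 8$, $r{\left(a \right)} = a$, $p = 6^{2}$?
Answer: $- \frac{460742}{3} \approx -1.5358 \cdot 10^{5}$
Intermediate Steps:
$p = 36$
$K{\left(t,n \right)} = \sqrt{5 + t}$
$Q{\left(c,I \right)} = - \frac{2}{3} + c$
$Q{\left(j{\left(p,r{\left(4 \right)} \right)},K{\left(23,-4 \right)} \right)} + W{\left(- \frac{576}{\frac{1}{-233 - 34}},-489 \right)} = \left(- \frac{2}{3} + 8\right) + \left(204 - - \frac{576}{\frac{1}{-233 - 34}}\right) = \frac{22}{3} + \left(204 - - \frac{576}{\frac{1}{-267}}\right) = \frac{22}{3} + \left(204 - - \frac{576}{- \frac{1}{267}}\right) = \frac{22}{3} + \left(204 - \left(-576\right) \left(-267\right)\right) = \frac{22}{3} + \left(204 - 153792\right) = \frac{22}{3} - 153588 = - \frac{460742}{3}$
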